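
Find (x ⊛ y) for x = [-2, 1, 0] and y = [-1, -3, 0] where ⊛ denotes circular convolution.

(x ⊛ y)[n] = Σ(m=0 to 2) x[m] · y[(n-m) mod 3]

Computing each output sample:
(x ⊛ y)[0] = 2
(x ⊛ y)[1] = 5
(x ⊛ y)[2] = -3

x ⊛ y = [2, 5, -3]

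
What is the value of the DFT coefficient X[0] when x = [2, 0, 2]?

X[0] = Σ(n=0 to 2) x[n] · ω_3^0 = Σ x[n]
= (2) + (0) + (2)

X[0] = 4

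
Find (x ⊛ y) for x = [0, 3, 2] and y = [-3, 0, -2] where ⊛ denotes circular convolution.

(x ⊛ y)[n] = Σ(m=0 to 2) x[m] · y[(n-m) mod 3]

Computing each output sample:
(x ⊛ y)[0] = -6
(x ⊛ y)[1] = -13
(x ⊛ y)[2] = -6

x ⊛ y = [-6, -13, -6]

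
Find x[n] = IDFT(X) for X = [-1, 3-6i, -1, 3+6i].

x[n] = (1/4) Σ(k=0 to 3) X[k] · e^(2πikn/4)

Computing each x[n]:
x[0] = 1
x[1] = 3
x[2] = -2
x[3] = -3

x = [1, 3, -2, -3]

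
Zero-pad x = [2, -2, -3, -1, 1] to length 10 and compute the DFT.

Original 5-point DFT: [-3, 4.9271+4.0287i, 1.5729-0.1388i, 1.5729+0.1388i, 4.9271-4.0287i]
Zero-padded 10-point DFT provides frequency interpolation.

DFT_10([x, 0, ...]) = [-3, -1.0451+4.3920i, 4.9271+4.0287i, 4.5451-1.4001i, 1.5729-0.1388i, 3, 1.5729+0.1388i, 4.5451+1.4001i, 4.9271-4.0287i, -1.0451-4.3920i]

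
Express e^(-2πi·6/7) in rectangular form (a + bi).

ω_7^6 = e^(-2πi·6/7)
= cos(-2π·6/7) + i·sin(-2π·6/7)
= cos(-12π/7) + i·sin(-12π/7)

ω_7^6 = cos(-12π/7) + i·sin(-12π/7) = 0.6235+0.7818i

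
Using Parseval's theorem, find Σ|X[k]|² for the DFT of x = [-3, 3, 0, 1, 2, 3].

Parseval: Σ|x[n]|² = (1/N)Σ|X[k]|², so Σ|X[k]|² = N·Σ|x[n]|² = 6·32.0000

Σ|X[k]|² = N·Σ|x[n]|² = 6·32.0000 = 192.0000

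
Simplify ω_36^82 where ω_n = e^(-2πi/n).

Since ω_36^36 = 1, powers reduce modulo 36.
82 mod 36 = 10
So ω_36^82 = ω_36^10 = e^(-2πi·10/36)

ω_36^82 = ω_36^10 = -0.1736-0.9848i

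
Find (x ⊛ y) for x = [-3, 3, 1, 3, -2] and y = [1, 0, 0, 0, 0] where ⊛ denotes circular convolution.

(x ⊛ y)[n] = Σ(m=0 to 4) x[m] · y[(n-m) mod 5]

Computing each output sample:
(x ⊛ y)[0] = -3
(x ⊛ y)[1] = 3
(x ⊛ y)[2] = 1
(x ⊛ y)[3] = 3
(x ⊛ y)[4] = -2

x ⊛ y = [-3, 3, 1, 3, -2]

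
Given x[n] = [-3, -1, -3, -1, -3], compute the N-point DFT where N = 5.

X[k] = Σ(n=0 to 4) x[n] · ω_5^(nk)
where ω_5 = e^(-2πi/5)

Computing each X[k]:
X[0] = -11
X[1] = -1.0000-0.7265i
X[2] = -1.0000-3.0777i
X[3] = -1.0000+3.0777i
X[4] = -1.0000+0.7265i

X = [-11, -1.0000-0.7265i, -1.0000-3.0777i, -1.0000+3.0777i, -1.0000+0.7265i]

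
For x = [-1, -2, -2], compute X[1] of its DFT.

X[1] = Σ(n=0 to 2) x[n] · ω_3^(1n) where ω_3 = e^(-2πi/3)
= (-1)·ω_3^0 + (-2)·ω_3^1 + (-2)·ω_3^2

X[1] = 1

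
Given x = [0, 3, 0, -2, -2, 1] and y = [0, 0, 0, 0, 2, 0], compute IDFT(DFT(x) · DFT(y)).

(x ⊛ y)[n] = Σ(m=0 to 5) x[m] · y[(n-m) mod 6]

Computing each output sample:
(x ⊛ y)[0] = 0
(x ⊛ y)[1] = -4
(x ⊛ y)[2] = -4
(x ⊛ y)[3] = 2
(x ⊛ y)[4] = 0
(x ⊛ y)[5] = 6

x ⊛ y = [0, -4, -4, 2, 0, 6]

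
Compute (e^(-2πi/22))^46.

Since ω_22^22 = 1, powers reduce modulo 22.
46 mod 22 = 2
So ω_22^46 = ω_22^2 = e^(-2πi·2/22)

ω_22^46 = ω_22^2 = 0.8413-0.5406i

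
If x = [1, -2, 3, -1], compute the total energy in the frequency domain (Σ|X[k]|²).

Parseval: Σ|x[n]|² = (1/N)Σ|X[k]|², so Σ|X[k]|² = N·Σ|x[n]|² = 4·15.0000

Σ|X[k]|² = N·Σ|x[n]|² = 4·15.0000 = 60.0000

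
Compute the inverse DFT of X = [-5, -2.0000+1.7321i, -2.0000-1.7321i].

x[n] = (1/3) Σ(k=0 to 2) X[k] · e^(2πikn/3)

Computing each x[n]:
x[0] = -3
x[1] = -2
x[2] = 0

x = [-3, -2, 0]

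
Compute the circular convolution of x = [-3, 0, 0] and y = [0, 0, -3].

(x ⊛ y)[n] = Σ(m=0 to 2) x[m] · y[(n-m) mod 3]

Computing each output sample:
(x ⊛ y)[0] = 0
(x ⊛ y)[1] = 0
(x ⊛ y)[2] = 9

x ⊛ y = [0, 0, 9]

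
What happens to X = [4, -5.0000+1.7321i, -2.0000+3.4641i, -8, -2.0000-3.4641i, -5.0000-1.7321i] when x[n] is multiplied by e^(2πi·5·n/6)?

Modulation property: DFT(ω_6^(-5n)·x[n]) = X[(k-5) mod 6], so circularly shift X by 5 positions.

X[k-5] = [-5.0000+1.7321i, -2.0000+3.4641i, -8, -2.0000-3.4641i, -5.0000-1.7321i, 4]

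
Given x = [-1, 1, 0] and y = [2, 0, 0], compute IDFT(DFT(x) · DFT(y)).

(x ⊛ y)[n] = Σ(m=0 to 2) x[m] · y[(n-m) mod 3]

Computing each output sample:
(x ⊛ y)[0] = -2
(x ⊛ y)[1] = 2
(x ⊛ y)[2] = 0

x ⊛ y = [-2, 2, 0]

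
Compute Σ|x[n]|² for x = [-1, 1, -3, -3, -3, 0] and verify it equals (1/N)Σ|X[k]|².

Time domain:
Σ|x[n]|² = |-1|² + |1|² + |-3|² + |-3|² + |-3|² + |0|² = 29.0000

Frequency domain:
(1/6)Σ|X[k]|² = (1/6)(|-9|² + |5.5000-0.8660i|² + |-1.5000-0.8660i|² + |-5|² + |-1.5000+0.8660i|² + |5.5000+0.8660i|²) = (1/6)·174.0000 = 29.0000

Both sides agree, confirming Parseval's theorem.

Σ|x[n]|² = (1/N)Σ|X[k]|² = 29.0000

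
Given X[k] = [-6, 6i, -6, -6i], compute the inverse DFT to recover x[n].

x[n] = (1/4) Σ(k=0 to 3) X[k] · e^(2πikn/4)

Computing each x[n]:
x[0] = -3
x[1] = -3
x[2] = -3
x[3] = 3

x = [-3, -3, -3, 3]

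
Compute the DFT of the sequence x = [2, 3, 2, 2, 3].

X[k] = Σ(n=0 to 4) x[n] · ω_5^(nk)
where ω_5 = e^(-2πi/5)

Computing each X[k]:
X[0] = 12
X[1] = 0.6180
X[2] = -1.6180
X[3] = -1.6180
X[4] = 0.6180

X = [12, 0.6180, -1.6180, -1.6180, 0.6180]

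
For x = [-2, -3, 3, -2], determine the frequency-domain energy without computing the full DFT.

Parseval: Σ|x[n]|² = (1/N)Σ|X[k]|², so Σ|X[k]|² = N·Σ|x[n]|² = 4·26.0000

Σ|X[k]|² = N·Σ|x[n]|² = 4·26.0000 = 104.0000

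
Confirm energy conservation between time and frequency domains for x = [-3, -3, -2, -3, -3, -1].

Time domain:
Σ|x[n]|² = |-3|² + |-3|² + |-2|² + |-3|² + |-3|² + |-1|² = 41.0000

Frequency domain:
(1/6)Σ|X[k]|² = (1/6)(|-15|² + |0.5000+0.8660i|² + |-1.5000+2.5981i|² + |-1|² + |-1.5000-2.5981i|² + |0.5000-0.8660i|²) = (1/6)·246.0000 = 41.0000

Both sides agree, confirming Parseval's theorem.

Σ|x[n]|² = (1/N)Σ|X[k]|² = 41.0000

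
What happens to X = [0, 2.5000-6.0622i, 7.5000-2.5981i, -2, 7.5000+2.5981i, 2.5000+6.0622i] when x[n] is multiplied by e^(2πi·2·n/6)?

Modulation property: DFT(ω_6^(-2n)·x[n]) = X[(k-2) mod 6], so circularly shift X by 2 positions.

X[k-2] = [7.5000+2.5981i, 2.5000+6.0622i, 0, 2.5000-6.0622i, 7.5000-2.5981i, -2]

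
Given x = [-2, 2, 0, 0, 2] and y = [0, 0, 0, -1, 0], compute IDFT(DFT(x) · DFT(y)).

(x ⊛ y)[n] = Σ(m=0 to 4) x[m] · y[(n-m) mod 5]

Computing each output sample:
(x ⊛ y)[0] = 0
(x ⊛ y)[1] = 0
(x ⊛ y)[2] = -2
(x ⊛ y)[3] = 2
(x ⊛ y)[4] = -2

x ⊛ y = [0, 0, -2, 2, -2]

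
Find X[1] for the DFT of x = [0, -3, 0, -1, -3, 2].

X[1] = Σ(n=0 to 5) x[n] · ω_6^(1n) where ω_6 = e^(-2πi/6)
= (0)·ω_6^0 + (-3)·ω_6^1 + (0)·ω_6^2 + (-1)·ω_6^3 + (-3)·ω_6^4 + (2)·ω_6^5

X[1] = 2.0000+1.7321i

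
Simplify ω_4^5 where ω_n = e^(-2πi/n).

Since ω_4^4 = 1, powers reduce modulo 4.
5 mod 4 = 1
So ω_4^5 = ω_4^1 = e^(-2πi·1/4)

ω_4^5 = ω_4^1 = -1i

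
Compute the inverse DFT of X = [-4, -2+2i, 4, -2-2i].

x[n] = (1/4) Σ(k=0 to 3) X[k] · e^(2πikn/4)

Computing each x[n]:
x[0] = -1
x[1] = -3
x[2] = 1
x[3] = -1

x = [-1, -3, 1, -1]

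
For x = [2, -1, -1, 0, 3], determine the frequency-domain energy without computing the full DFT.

Parseval: Σ|x[n]|² = (1/N)Σ|X[k]|², so Σ|X[k]|² = N·Σ|x[n]|² = 5·15.0000

Σ|X[k]|² = N·Σ|x[n]|² = 5·15.0000 = 75.0000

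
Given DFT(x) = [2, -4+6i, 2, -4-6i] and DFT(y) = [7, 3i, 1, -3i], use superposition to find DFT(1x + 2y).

By linearity: DFT(1x + 2y) = 1·DFT(x) + 2·DFT(y)
= 1·[2, -4+6i, 2, -4-6i] + 2·[7, 3i, 1, -3i]

Computing element-wise:
Z[0] = 1·(2) + 2·(7) = 16
Z[1] = 1·(-4+6i) + 2·(3i) = -4+12i
Z[2] = 1·(2) + 2·(1) = 4
Z[3] = 1·(-4-6i) + 2·(-3i) = -4-12i

DFT(1x + 2y) = 1·X + 2·Y = [16, -4+12i, 4, -4-12i]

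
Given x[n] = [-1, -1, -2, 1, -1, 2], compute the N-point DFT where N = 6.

X[k] = Σ(n=0 to 5) x[n] · ω_6^(nk)
where ω_6 = e^(-2πi/6)

Computing each X[k]:
X[0] = -2
X[1] = 3.4641i
X[2] = 1.0000+1.7321i
X[3] = -6
X[4] = 1.0000-1.7321i
X[5] = -3.4641i

X = [-2, 3.4641i, 1.0000+1.7321i, -6, 1.0000-1.7321i, -3.4641i]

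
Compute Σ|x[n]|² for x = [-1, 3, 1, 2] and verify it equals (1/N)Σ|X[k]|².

Time domain:
Σ|x[n]|² = |-1|² + |3|² + |1|² + |2|² = 15.0000

Frequency domain:
(1/4)Σ|X[k]|² = (1/4)(|5|² + |-2-1i|² + |-5|² + |-2+1i|²) = (1/4)·60.0000 = 15.0000

Both sides agree, confirming Parseval's theorem.

Σ|x[n]|² = (1/N)Σ|X[k]|² = 15.0000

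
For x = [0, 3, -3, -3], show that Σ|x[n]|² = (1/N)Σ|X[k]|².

Time domain:
Σ|x[n]|² = |0|² + |3|² + |-3|² + |-3|² = 27.0000

Frequency domain:
(1/4)Σ|X[k]|² = (1/4)(|-3|² + |3-6i|² + |-3|² + |3+6i|²) = (1/4)·108.0000 = 27.0000

Both sides agree, confirming Parseval's theorem.

Σ|x[n]|² = (1/N)Σ|X[k]|² = 27.0000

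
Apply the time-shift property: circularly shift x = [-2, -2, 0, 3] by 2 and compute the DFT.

Time shift by 2: X_shifted[k] = ω_4^(2k) · X[k]
Shifted x = [0, 3, -2, -2]

DFT(x[n-2]) = [-1, 2-5i, -3, 2+5i]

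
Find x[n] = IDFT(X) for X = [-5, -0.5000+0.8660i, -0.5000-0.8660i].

x[n] = (1/3) Σ(k=0 to 2) X[k] · e^(2πikn/3)

Computing each x[n]:
x[0] = -2
x[1] = -2
x[2] = -1

x = [-2, -2, -1]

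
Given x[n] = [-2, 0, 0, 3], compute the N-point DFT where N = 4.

X[k] = Σ(n=0 to 3) x[n] · ω_4^(nk)
where ω_4 = e^(-2πi/4)

Computing each X[k]:
X[0] = 1
X[1] = -2+3i
X[2] = -5
X[3] = -2-3i

X = [1, -2+3i, -5, -2-3i]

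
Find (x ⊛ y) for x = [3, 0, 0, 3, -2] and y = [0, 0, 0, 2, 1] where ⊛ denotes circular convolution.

(x ⊛ y)[n] = Σ(m=0 to 4) x[m] · y[(n-m) mod 5]

Computing each output sample:
(x ⊛ y)[0] = 0
(x ⊛ y)[1] = 6
(x ⊛ y)[2] = -1
(x ⊛ y)[3] = 4
(x ⊛ y)[4] = 3

x ⊛ y = [0, 6, -1, 4, 3]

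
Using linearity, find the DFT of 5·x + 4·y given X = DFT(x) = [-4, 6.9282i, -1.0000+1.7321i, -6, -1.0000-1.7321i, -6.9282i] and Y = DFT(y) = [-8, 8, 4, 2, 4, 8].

By linearity: DFT(5x + 4y) = 5·DFT(x) + 4·DFT(y)
= 5·[-4, 6.9282i, -1.0000+1.7321i, -6, -1.0000-1.7321i, -6.9282i] + 4·[-8, 8, 4, 2, 4, 8]

Computing element-wise:
Z[0] = 5·(-4) + 4·(-8) = -52
Z[1] = 5·(6.9282i) + 4·(8) = 32.0000+34.6410i
Z[2] = 5·(-1.0000+1.7321i) + 4·(4) = 11.0000+8.6605i
Z[3] = 5·(-6) + 4·(2) = -22
Z[4] = 5·(-1.0000-1.7321i) + 4·(4) = 11.0000-8.6605i
Z[5] = 5·(-6.9282i) + 4·(8) = 32.0000-34.6410i

DFT(5x + 4y) = 5·X + 4·Y = [-52, 32.0000+34.6410i, 11.0000+8.6605i, -22, 11.0000-8.6605i, 32.0000-34.6410i]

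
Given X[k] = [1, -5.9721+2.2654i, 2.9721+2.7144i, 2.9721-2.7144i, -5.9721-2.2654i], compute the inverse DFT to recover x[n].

x[n] = (1/5) Σ(k=0 to 4) X[k] · e^(2πikn/5)

Computing each x[n]:
x[0] = -1
x[1] = -3
x[2] = 3
x[3] = 2
x[4] = 0

x = [-1, -3, 3, 2, 0]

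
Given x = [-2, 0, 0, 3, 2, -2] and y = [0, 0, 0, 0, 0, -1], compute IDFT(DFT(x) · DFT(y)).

(x ⊛ y)[n] = Σ(m=0 to 5) x[m] · y[(n-m) mod 6]

Computing each output sample:
(x ⊛ y)[0] = 0
(x ⊛ y)[1] = 0
(x ⊛ y)[2] = -3
(x ⊛ y)[3] = -2
(x ⊛ y)[4] = 2
(x ⊛ y)[5] = 2

x ⊛ y = [0, 0, -3, -2, 2, 2]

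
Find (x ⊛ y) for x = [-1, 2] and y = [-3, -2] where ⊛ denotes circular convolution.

(x ⊛ y)[n] = Σ(m=0 to 1) x[m] · y[(n-m) mod 2]

Computing each output sample:
(x ⊛ y)[0] = -1
(x ⊛ y)[1] = -4

x ⊛ y = [-1, -4]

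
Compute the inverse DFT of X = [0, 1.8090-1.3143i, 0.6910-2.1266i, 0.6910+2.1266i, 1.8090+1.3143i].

x[n] = (1/5) Σ(k=0 to 4) X[k] · e^(2πikn/5)

Computing each x[n]:
x[0] = 1
x[1] = 1
x[2] = -1
x[3] = 0
x[4] = -1

x = [1, 1, -1, 0, -1]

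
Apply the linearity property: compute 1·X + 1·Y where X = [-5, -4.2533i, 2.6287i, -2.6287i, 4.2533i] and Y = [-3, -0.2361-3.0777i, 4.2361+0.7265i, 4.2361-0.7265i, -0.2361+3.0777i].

By linearity: DFT(1x + 1y) = 1·DFT(x) + 1·DFT(y)
= 1·[-5, -4.2533i, 2.6287i, -2.6287i, 4.2533i] + 1·[-3, -0.2361-3.0777i, 4.2361+0.7265i, 4.2361-0.7265i, -0.2361+3.0777i]

Computing element-wise:
Z[0] = 1·(-5) + 1·(-3) = -8
Z[1] = 1·(-4.2533i) + 1·(-0.2361-3.0777i) = -0.2361-7.3310i
Z[2] = 1·(2.6287i) + 1·(4.2361+0.7265i) = 4.2361+3.3552i
Z[3] = 1·(-2.6287i) + 1·(4.2361-0.7265i) = 4.2361-3.3552i
Z[4] = 1·(4.2533i) + 1·(-0.2361+3.0777i) = -0.2361+7.3310i

DFT(1x + 1y) = 1·X + 1·Y = [-8, -0.2361-7.3310i, 4.2361+3.3552i, 4.2361-3.3552i, -0.2361+7.3310i]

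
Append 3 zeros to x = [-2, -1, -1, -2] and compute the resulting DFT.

Original 4-point DFT: [-6, -1-1i, 0, -1+1i]
Zero-padded 7-point DFT provides frequency interpolation.

DFT_7([x, 0, ...]) = [-6, -0.5990+2.6245i, -2.1235-1.0226i, -1.2775+1.6019i, -1.2775-1.6019i, -2.1235+1.0226i, -0.5990-2.6245i]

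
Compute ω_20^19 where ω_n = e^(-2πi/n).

ω_20^19 = e^(-2πi·19/20)
= cos(-2π·19/20) + i·sin(-2π·19/20)
= cos(-38π/20) + i·sin(-38π/20)

ω_20^19 = cos(-38π/20) + i·sin(-38π/20) = 0.9511+0.3090i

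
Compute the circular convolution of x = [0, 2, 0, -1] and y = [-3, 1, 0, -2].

(x ⊛ y)[n] = Σ(m=0 to 3) x[m] · y[(n-m) mod 4]

Computing each output sample:
(x ⊛ y)[0] = -5
(x ⊛ y)[1] = -6
(x ⊛ y)[2] = 4
(x ⊛ y)[3] = 3

x ⊛ y = [-5, -6, 4, 3]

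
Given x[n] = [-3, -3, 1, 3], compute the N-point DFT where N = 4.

X[k] = Σ(n=0 to 3) x[n] · ω_4^(nk)
where ω_4 = e^(-2πi/4)

Computing each X[k]:
X[0] = -2
X[1] = -4+6i
X[2] = -2
X[3] = -4-6i

X = [-2, -4+6i, -2, -4-6i]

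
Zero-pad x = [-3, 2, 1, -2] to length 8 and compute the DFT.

Original 4-point DFT: [-2, -4-4i, -2, -4+4i]
Zero-padded 8-point DFT provides frequency interpolation.

DFT_8([x, 0, ...]) = [-2, -0.1716-1.0000i, -4-4i, -5.8284+1.0000i, -2, -5.8284-1.0000i, -4+4i, -0.1716+1.0000i]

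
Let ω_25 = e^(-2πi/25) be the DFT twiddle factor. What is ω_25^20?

ω_25^20 = e^(-2πi·20/25)
= cos(-2π·20/25) + i·sin(-2π·20/25)
= cos(-40π/25) + i·sin(-40π/25)

ω_25^20 = cos(-40π/25) + i·sin(-40π/25) = 0.3090+0.9511i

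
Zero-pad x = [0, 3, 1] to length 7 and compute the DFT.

Original 3-point DFT: [4, -2.0000-1.7321i, -2.0000+1.7321i]
Zero-padded 7-point DFT provides frequency interpolation.

DFT_7([x, 0, ...]) = [4, 1.6479-3.3204i, -1.5685-2.4909i, -2.0794-0.5198i, -2.0794+0.5198i, -1.5685+2.4909i, 1.6479+3.3204i]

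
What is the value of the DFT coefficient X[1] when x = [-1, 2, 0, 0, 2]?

X[1] = Σ(n=0 to 4) x[n] · ω_5^(1n) where ω_5 = e^(-2πi/5)
= (-1)·ω_5^0 + (2)·ω_5^1 + (0)·ω_5^2 + (0)·ω_5^3 + (2)·ω_5^4

X[1] = 0.2361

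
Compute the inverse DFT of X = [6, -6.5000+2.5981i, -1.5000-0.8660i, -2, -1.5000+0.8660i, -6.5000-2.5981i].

x[n] = (1/6) Σ(k=0 to 5) X[k] · e^(2πikn/6)

Computing each x[n]:
x[0] = -2
x[1] = 0
x[2] = 1
x[3] = 3
x[4] = 3
x[5] = 1

x = [-2, 0, 1, 3, 3, 1]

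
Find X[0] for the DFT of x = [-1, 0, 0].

X[0] = Σ(n=0 to 2) x[n] · ω_3^0 = Σ x[n]
= (-1) + (0) + (0)

X[0] = -1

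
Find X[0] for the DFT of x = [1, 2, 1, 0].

X[0] = Σ(n=0 to 3) x[n] · ω_4^0 = Σ x[n]
= (1) + (2) + (1) + (0)

X[0] = 4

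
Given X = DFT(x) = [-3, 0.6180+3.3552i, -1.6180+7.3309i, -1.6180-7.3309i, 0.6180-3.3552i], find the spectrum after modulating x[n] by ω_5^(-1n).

Modulation property: DFT(ω_5^(-1n)·x[n]) = X[(k-1) mod 5], so circularly shift X by 1 positions.

X[k-1] = [0.6180-3.3552i, -3, 0.6180+3.3552i, -1.6180+7.3309i, -1.6180-7.3309i]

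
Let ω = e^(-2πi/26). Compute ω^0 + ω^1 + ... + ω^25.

Sum of all nth roots of unity equals 0 for n > 1 (geometric series with r ≠ 1).

0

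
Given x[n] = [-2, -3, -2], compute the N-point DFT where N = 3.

X[k] = Σ(n=0 to 2) x[n] · ω_3^(nk)
where ω_3 = e^(-2πi/3)

Computing each X[k]:
X[0] = -7
X[1] = 0.5000+0.8660i
X[2] = 0.5000-0.8660i

X = [-7, 0.5000+0.8660i, 0.5000-0.8660i]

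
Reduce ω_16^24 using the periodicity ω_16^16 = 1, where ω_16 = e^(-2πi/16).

Since ω_16^16 = 1, powers reduce modulo 16.
24 mod 16 = 8
So ω_16^24 = ω_16^8 = e^(-2πi·8/16)

ω_16^24 = ω_16^8 = -1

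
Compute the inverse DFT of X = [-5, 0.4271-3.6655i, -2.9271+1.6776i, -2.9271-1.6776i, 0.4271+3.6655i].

x[n] = (1/5) Σ(k=0 to 4) X[k] · e^(2πikn/5)

Computing each x[n]:
x[0] = -2
x[1] = 1
x[2] = 0
x[3] = -3
x[4] = -1

x = [-2, 1, 0, -3, -1]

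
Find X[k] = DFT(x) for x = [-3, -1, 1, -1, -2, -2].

X[k] = Σ(n=0 to 5) x[n] · ω_6^(nk)
where ω_6 = e^(-2πi/6)

Computing each X[k]:
X[0] = -8
X[1] = -3.0000-3.4641i
X[2] = -2.0000+1.7321i
X[3] = 0
X[4] = -2.0000-1.7321i
X[5] = -3.0000+3.4641i

X = [-8, -3.0000-3.4641i, -2.0000+1.7321i, 0, -2.0000-1.7321i, -3.0000+3.4641i]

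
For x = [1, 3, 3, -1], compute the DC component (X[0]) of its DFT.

X[0] = Σ(n=0 to 3) x[n] · ω_4^0 = Σ x[n]
= (1) + (3) + (3) + (-1)

X[0] = 6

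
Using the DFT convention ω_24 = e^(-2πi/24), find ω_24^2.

ω_24^2 = e^(-2πi·2/24)
= cos(-2π·2/24) + i·sin(-2π·2/24)
= cos(-4π/24) + i·sin(-4π/24)

ω_24^2 = cos(-4π/24) + i·sin(-4π/24) = 0.8660-0.5000i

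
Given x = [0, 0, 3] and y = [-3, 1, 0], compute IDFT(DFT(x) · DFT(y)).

(x ⊛ y)[n] = Σ(m=0 to 2) x[m] · y[(n-m) mod 3]

Computing each output sample:
(x ⊛ y)[0] = 3
(x ⊛ y)[1] = 0
(x ⊛ y)[2] = -9

x ⊛ y = [3, 0, -9]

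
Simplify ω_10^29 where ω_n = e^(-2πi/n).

Since ω_10^10 = 1, powers reduce modulo 10.
29 mod 10 = 9
So ω_10^29 = ω_10^9 = e^(-2πi·9/10)

ω_10^29 = ω_10^9 = 0.8090+0.5878i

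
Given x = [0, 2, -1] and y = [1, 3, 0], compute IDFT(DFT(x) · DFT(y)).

(x ⊛ y)[n] = Σ(m=0 to 2) x[m] · y[(n-m) mod 3]

Computing each output sample:
(x ⊛ y)[0] = -3
(x ⊛ y)[1] = 2
(x ⊛ y)[2] = 5

x ⊛ y = [-3, 2, 5]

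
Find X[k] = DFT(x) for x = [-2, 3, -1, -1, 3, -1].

X[k] = Σ(n=0 to 5) x[n] · ω_6^(nk)
where ω_6 = e^(-2πi/6)

Computing each X[k]:
X[0] = 1
X[1] = -1
X[2] = -5.0000-6.9282i
X[3] = -1
X[4] = -5.0000+6.9282i
X[5] = -1

X = [1, -1, -5.0000-6.9282i, -1, -5.0000+6.9282i, -1]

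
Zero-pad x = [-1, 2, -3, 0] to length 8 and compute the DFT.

Original 4-point DFT: [-2, 2-2i, -6, 2+2i]
Zero-padded 8-point DFT provides frequency interpolation.

DFT_8([x, 0, ...]) = [-2, 0.4142+1.5858i, 2-2i, -2.4142-4.4142i, -6, -2.4142+4.4142i, 2+2i, 0.4142-1.5858i]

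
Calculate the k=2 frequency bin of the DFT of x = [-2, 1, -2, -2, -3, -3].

X[2] = Σ(n=0 to 5) x[n] · ω_6^(2n) where ω_6 = e^(-2πi/6)
= (-2)·ω_6^0 + (1)·ω_6^2 + (-2)·ω_6^4 + (-2)·ω_6^6 + (-3)·ω_6^8 + (-3)·ω_6^10

X[2] = -0.5000-2.5981i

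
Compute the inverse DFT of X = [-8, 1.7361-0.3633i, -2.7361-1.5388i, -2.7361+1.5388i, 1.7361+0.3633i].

x[n] = (1/5) Σ(k=0 to 4) X[k] · e^(2πikn/5)

Computing each x[n]:
x[0] = -2
x[1] = 0
x[2] = -3
x[3] = -2
x[4] = -1

x = [-2, 0, -3, -2, -1]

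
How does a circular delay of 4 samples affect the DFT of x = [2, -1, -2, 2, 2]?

Time shift by 4: X_shifted[k] = ω_5^(4k) · X[k]
Shifted x = [-1, -2, 2, 2, 2]

DFT(x[n-4]) = [3, -4.2361+3.8042i, 0.2361+2.3511i, 0.2361-2.3511i, -4.2361-3.8042i]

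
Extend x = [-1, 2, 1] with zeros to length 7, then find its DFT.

Original 3-point DFT: [2, -2.5000-0.8660i, -2.5000+0.8660i]
Zero-padded 7-point DFT provides frequency interpolation.

DFT_7([x, 0, ...]) = [2, 0.0245-2.5386i, -2.3460-1.5160i, -2.1784-0.0859i, -2.1784+0.0859i, -2.3460+1.5160i, 0.0245+2.5386i]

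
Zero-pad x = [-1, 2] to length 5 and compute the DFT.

Original 2-point DFT: [1, -3]
Zero-padded 5-point DFT provides frequency interpolation.

DFT_5([x, 0, ...]) = [1, -0.3820-1.9021i, -2.6180-1.1756i, -2.6180+1.1756i, -0.3820+1.9021i]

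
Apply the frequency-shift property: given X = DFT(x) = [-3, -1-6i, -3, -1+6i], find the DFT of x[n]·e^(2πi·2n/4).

Modulation property: DFT(ω_4^(-2n)·x[n]) = X[(k-2) mod 4], so circularly shift X by 2 positions.

X[k-2] = [-3, -1+6i, -3, -1-6i]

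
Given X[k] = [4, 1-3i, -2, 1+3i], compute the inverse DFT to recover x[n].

x[n] = (1/4) Σ(k=0 to 3) X[k] · e^(2πikn/4)

Computing each x[n]:
x[0] = 1
x[1] = 3
x[2] = 0
x[3] = 0

x = [1, 3, 0, 0]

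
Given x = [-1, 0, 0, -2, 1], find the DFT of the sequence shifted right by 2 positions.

Time shift by 2: X_shifted[k] = ω_5^(2k) · X[k]
Shifted x = [-2, 1, -1, 0, 0]

DFT(x[n-2]) = [-2, -0.8820-0.3633i, -3.1180-1.5388i, -3.1180+1.5388i, -0.8820+0.3633i]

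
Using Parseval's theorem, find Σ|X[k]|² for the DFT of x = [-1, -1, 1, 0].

Parseval: Σ|x[n]|² = (1/N)Σ|X[k]|², so Σ|X[k]|² = N·Σ|x[n]|² = 4·3.0000

Σ|X[k]|² = N·Σ|x[n]|² = 4·3.0000 = 12.0000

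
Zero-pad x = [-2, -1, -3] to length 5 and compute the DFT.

Original 3-point DFT: [-6, -1.7321i, 1.7321i]
Zero-padded 5-point DFT provides frequency interpolation.

DFT_5([x, 0, ...]) = [-6, 0.1180+2.7144i, -2.1180-2.2654i, -2.1180+2.2654i, 0.1180-2.7144i]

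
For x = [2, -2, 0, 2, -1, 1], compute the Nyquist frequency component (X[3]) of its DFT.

X[3] = Σ(n=0 to 5) x[n] · ω_6^(3n) where ω_6 = e^(-2πi/6)
= (2)·ω_6^0 + (-2)·ω_6^3 + (0)·ω_6^6 + (2)·ω_6^9 + (-1)·ω_6^12 + (1)·ω_6^15

X[3] = 0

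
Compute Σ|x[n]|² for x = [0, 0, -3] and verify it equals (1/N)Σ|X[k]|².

Time domain:
Σ|x[n]|² = |0|² + |0|² + |-3|² = 9.0000

Frequency domain:
(1/3)Σ|X[k]|² = (1/3)(|-3|² + |1.5000-2.5981i|² + |1.5000+2.5981i|²) = (1/3)·27.0000 = 9.0000

Both sides agree, confirming Parseval's theorem.

Σ|x[n]|² = (1/N)Σ|X[k]|² = 9.0000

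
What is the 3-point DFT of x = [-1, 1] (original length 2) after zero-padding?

Original 2-point DFT: [0, -2]
Zero-padded 3-point DFT provides frequency interpolation.

DFT_3([x, 0, ...]) = [0, -1.5000-0.8660i, -1.5000+0.8660i]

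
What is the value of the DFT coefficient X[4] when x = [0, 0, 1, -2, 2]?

X[4] = Σ(n=0 to 4) x[n] · ω_5^(4n) where ω_5 = e^(-2πi/5)
= (0)·ω_5^0 + (0)·ω_5^4 + (1)·ω_5^8 + (-2)·ω_5^12 + (2)·ω_5^16

X[4] = 1.4271-0.1388i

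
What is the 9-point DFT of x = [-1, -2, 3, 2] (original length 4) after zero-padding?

Original 4-point DFT: [2, -4+4i, 2, -4-4i]
Zero-padded 9-point DFT provides frequency interpolation.

DFT_9([x, 0, ...]) = [2, -3.0111-3.4009i, -5.1664+2.6756i, 0.5000+4.3301i, 2.1775+0.8804i, 2.1775-0.8804i, 0.5000-4.3301i, -5.1664-2.6756i, -3.0111+3.4009i]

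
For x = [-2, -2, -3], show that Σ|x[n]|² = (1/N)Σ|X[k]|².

Time domain:
Σ|x[n]|² = |-2|² + |-2|² + |-3|² = 17.0000

Frequency domain:
(1/3)Σ|X[k]|² = (1/3)(|-7|² + |0.5000-0.8660i|² + |0.5000+0.8660i|²) = (1/3)·51.0000 = 17.0000

Both sides agree, confirming Parseval's theorem.

Σ|x[n]|² = (1/N)Σ|X[k]|² = 17.0000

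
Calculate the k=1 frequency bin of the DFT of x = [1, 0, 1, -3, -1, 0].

X[1] = Σ(n=0 to 5) x[n] · ω_6^(1n) where ω_6 = e^(-2πi/6)
= (1)·ω_6^0 + (0)·ω_6^1 + (1)·ω_6^2 + (-3)·ω_6^3 + (-1)·ω_6^4 + (0)·ω_6^5

X[1] = 4.0000-1.7321i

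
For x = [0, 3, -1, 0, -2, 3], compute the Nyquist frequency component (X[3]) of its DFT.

X[3] = Σ(n=0 to 5) x[n] · ω_6^(3n) where ω_6 = e^(-2πi/6)
= (0)·ω_6^0 + (3)·ω_6^3 + (-1)·ω_6^6 + (0)·ω_6^9 + (-2)·ω_6^12 + (3)·ω_6^15

X[3] = -9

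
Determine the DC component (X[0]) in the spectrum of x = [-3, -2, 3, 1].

X[0] = Σ(n=0 to 3) x[n] · ω_4^0 = Σ x[n]
= (-3) + (-2) + (3) + (1)

X[0] = -1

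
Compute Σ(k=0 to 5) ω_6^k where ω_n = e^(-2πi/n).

Sum of all nth roots of unity equals 0 for n > 1 (geometric series with r ≠ 1).

0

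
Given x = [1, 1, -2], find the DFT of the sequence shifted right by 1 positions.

Time shift by 1: X_shifted[k] = ω_3^(1k) · X[k]
Shifted x = [-2, 1, 1]

DFT(x[n-1]) = [0, -3, -3]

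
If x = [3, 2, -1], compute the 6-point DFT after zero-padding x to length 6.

Original 3-point DFT: [4, 2.5000-2.5981i, 2.5000+2.5981i]
Zero-padded 6-point DFT provides frequency interpolation.

DFT_6([x, 0, ...]) = [4, 4.5000-0.8660i, 2.5000-2.5981i, 0, 2.5000+2.5981i, 4.5000+0.8660i]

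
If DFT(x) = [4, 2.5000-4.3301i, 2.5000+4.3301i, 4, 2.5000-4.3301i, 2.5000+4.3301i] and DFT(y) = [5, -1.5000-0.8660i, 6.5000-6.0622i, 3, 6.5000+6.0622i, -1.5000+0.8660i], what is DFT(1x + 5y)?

By linearity: DFT(1x + 5y) = 1·DFT(x) + 5·DFT(y)
= 1·[4, 2.5000-4.3301i, 2.5000+4.3301i, 4, 2.5000-4.3301i, 2.5000+4.3301i] + 5·[5, -1.5000-0.8660i, 6.5000-6.0622i, 3, 6.5000+6.0622i, -1.5000+0.8660i]

Computing element-wise:
Z[0] = 1·(4) + 5·(5) = 29
Z[1] = 1·(2.5000-4.3301i) + 5·(-1.5000-0.8660i) = -5.0000-8.6601i
Z[2] = 1·(2.5000+4.3301i) + 5·(6.5000-6.0622i) = 35.0000-25.9809i
Z[3] = 1·(4) + 5·(3) = 19
Z[4] = 1·(2.5000-4.3301i) + 5·(6.5000+6.0622i) = 35.0000+25.9809i
Z[5] = 1·(2.5000+4.3301i) + 5·(-1.5000+0.8660i) = -5.0000+8.6601i

DFT(1x + 5y) = 1·X + 5·Y = [29, -5.0000-8.6601i, 35.0000-25.9809i, 19, 35.0000+25.9809i, -5.0000+8.6601i]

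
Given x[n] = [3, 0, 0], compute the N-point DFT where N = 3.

X[k] = Σ(n=0 to 2) x[n] · ω_3^(nk)
where ω_3 = e^(-2πi/3)

Computing each X[k]:
X[0] = 3
X[1] = 3
X[2] = 3

X = [3, 3, 3]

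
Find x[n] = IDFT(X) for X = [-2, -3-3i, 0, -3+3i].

x[n] = (1/4) Σ(k=0 to 3) X[k] · e^(2πikn/4)

Computing each x[n]:
x[0] = -2
x[1] = 1
x[2] = 1
x[3] = -2

x = [-2, 1, 1, -2]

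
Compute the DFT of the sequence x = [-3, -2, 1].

X[k] = Σ(n=0 to 2) x[n] · ω_3^(nk)
where ω_3 = e^(-2πi/3)

Computing each X[k]:
X[0] = -4
X[1] = -2.5000+2.5981i
X[2] = -2.5000-2.5981i

X = [-4, -2.5000+2.5981i, -2.5000-2.5981i]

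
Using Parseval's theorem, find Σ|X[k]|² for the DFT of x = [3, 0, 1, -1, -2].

Parseval: Σ|x[n]|² = (1/N)Σ|X[k]|², so Σ|X[k]|² = N·Σ|x[n]|² = 5·15.0000

Σ|X[k]|² = N·Σ|x[n]|² = 5·15.0000 = 75.0000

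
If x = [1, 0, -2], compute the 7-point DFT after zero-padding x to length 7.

Original 3-point DFT: [-1, 2.0000-1.7321i, 2.0000+1.7321i]
Zero-padded 7-point DFT provides frequency interpolation.

DFT_7([x, 0, ...]) = [-1, 1.4450+1.9499i, 2.8019-0.8678i, -0.2470-1.5637i, -0.2470+1.5637i, 2.8019+0.8678i, 1.4450-1.9499i]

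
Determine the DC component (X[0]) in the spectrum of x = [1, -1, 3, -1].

X[0] = Σ(n=0 to 3) x[n] · ω_4^0 = Σ x[n]
= (1) + (-1) + (3) + (-1)

X[0] = 2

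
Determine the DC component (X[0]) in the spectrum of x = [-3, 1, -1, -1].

X[0] = Σ(n=0 to 3) x[n] · ω_4^0 = Σ x[n]
= (-3) + (1) + (-1) + (-1)

X[0] = -4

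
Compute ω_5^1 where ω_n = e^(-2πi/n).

ω_5^1 = e^(-2πi·1/5)
= cos(-2π·1/5) + i·sin(-2π·1/5)
= cos(-2π/5) + i·sin(-2π/5)

ω_5^1 = cos(-2π/5) + i·sin(-2π/5) = 0.3090-0.9511i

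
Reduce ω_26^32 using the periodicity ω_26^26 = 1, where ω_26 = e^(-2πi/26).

Since ω_26^26 = 1, powers reduce modulo 26.
32 mod 26 = 6
So ω_26^32 = ω_26^6 = e^(-2πi·6/26)

ω_26^32 = ω_26^6 = 0.1205-0.9927i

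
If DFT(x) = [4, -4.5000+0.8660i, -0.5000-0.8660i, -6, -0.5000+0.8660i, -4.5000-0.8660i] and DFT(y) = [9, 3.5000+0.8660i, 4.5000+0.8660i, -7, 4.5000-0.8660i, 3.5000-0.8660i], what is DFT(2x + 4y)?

By linearity: DFT(2x + 4y) = 2·DFT(x) + 4·DFT(y)
= 2·[4, -4.5000+0.8660i, -0.5000-0.8660i, -6, -0.5000+0.8660i, -4.5000-0.8660i] + 4·[9, 3.5000+0.8660i, 4.5000+0.8660i, -7, 4.5000-0.8660i, 3.5000-0.8660i]

Computing element-wise:
Z[0] = 2·(4) + 4·(9) = 44
Z[1] = 2·(-4.5000+0.8660i) + 4·(3.5000+0.8660i) = 5.0000+5.1960i
Z[2] = 2·(-0.5000-0.8660i) + 4·(4.5000+0.8660i) = 17.0000+1.7320i
Z[3] = 2·(-6) + 4·(-7) = -40
Z[4] = 2·(-0.5000+0.8660i) + 4·(4.5000-0.8660i) = 17.0000-1.7320i
Z[5] = 2·(-4.5000-0.8660i) + 4·(3.5000-0.8660i) = 5.0000-5.1960i

DFT(2x + 4y) = 2·X + 4·Y = [44, 5.0000+5.1960i, 17.0000+1.7320i, -40, 17.0000-1.7320i, 5.0000-5.1960i]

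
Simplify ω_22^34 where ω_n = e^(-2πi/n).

Since ω_22^22 = 1, powers reduce modulo 22.
34 mod 22 = 12
So ω_22^34 = ω_22^12 = e^(-2πi·12/22)

ω_22^34 = ω_22^12 = -0.9595+0.2817i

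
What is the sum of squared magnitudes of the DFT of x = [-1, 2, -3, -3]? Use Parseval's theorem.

Parseval: Σ|x[n]|² = (1/N)Σ|X[k]|², so Σ|X[k]|² = N·Σ|x[n]|² = 4·23.0000

Σ|X[k]|² = N·Σ|x[n]|² = 4·23.0000 = 92.0000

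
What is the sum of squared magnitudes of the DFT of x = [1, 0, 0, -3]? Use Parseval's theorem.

Parseval: Σ|x[n]|² = (1/N)Σ|X[k]|², so Σ|X[k]|² = N·Σ|x[n]|² = 4·10.0000

Σ|X[k]|² = N·Σ|x[n]|² = 4·10.0000 = 40.0000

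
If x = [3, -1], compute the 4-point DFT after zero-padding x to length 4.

Original 2-point DFT: [2, 4]
Zero-padded 4-point DFT provides frequency interpolation.

DFT_4([x, 0, ...]) = [2, 3+1i, 4, 3-1i]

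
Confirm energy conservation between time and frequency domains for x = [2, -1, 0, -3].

Time domain:
Σ|x[n]|² = |2|² + |-1|² + |0|² + |-3|² = 14.0000

Frequency domain:
(1/4)Σ|X[k]|² = (1/4)(|-2|² + |2-2i|² + |6|² + |2+2i|²) = (1/4)·56.0000 = 14.0000

Both sides agree, confirming Parseval's theorem.

Σ|x[n]|² = (1/N)Σ|X[k]|² = 14.0000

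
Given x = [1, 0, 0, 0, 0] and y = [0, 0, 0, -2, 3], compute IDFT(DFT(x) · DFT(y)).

(x ⊛ y)[n] = Σ(m=0 to 4) x[m] · y[(n-m) mod 5]

Computing each output sample:
(x ⊛ y)[0] = 0
(x ⊛ y)[1] = 0
(x ⊛ y)[2] = 0
(x ⊛ y)[3] = -2
(x ⊛ y)[4] = 3

x ⊛ y = [0, 0, 0, -2, 3]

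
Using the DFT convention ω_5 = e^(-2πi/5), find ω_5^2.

ω_5^2 = e^(-2πi·2/5)
= cos(-2π·2/5) + i·sin(-2π·2/5)
= cos(-4π/5) + i·sin(-4π/5)

ω_5^2 = cos(-4π/5) + i·sin(-4π/5) = -0.8090-0.5878i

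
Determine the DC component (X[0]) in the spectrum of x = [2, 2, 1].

X[0] = Σ(n=0 to 2) x[n] · ω_3^0 = Σ x[n]
= (2) + (2) + (1)

X[0] = 5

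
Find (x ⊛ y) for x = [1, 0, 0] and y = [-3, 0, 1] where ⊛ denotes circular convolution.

(x ⊛ y)[n] = Σ(m=0 to 2) x[m] · y[(n-m) mod 3]

Computing each output sample:
(x ⊛ y)[0] = -3
(x ⊛ y)[1] = 0
(x ⊛ y)[2] = 1

x ⊛ y = [-3, 0, 1]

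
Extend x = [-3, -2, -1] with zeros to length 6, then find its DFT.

Original 3-point DFT: [-6, -1.5000+0.8660i, -1.5000-0.8660i]
Zero-padded 6-point DFT provides frequency interpolation.

DFT_6([x, 0, ...]) = [-6, -3.5000+2.5981i, -1.5000+0.8660i, -2, -1.5000-0.8660i, -3.5000-2.5981i]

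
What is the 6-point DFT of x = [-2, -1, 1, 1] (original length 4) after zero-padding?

Original 4-point DFT: [-1, -3+2i, -1, -3-2i]
Zero-padded 6-point DFT provides frequency interpolation.

DFT_6([x, 0, ...]) = [-1, -4, -1.0000+1.7321i, -1, -1.0000-1.7321i, -4]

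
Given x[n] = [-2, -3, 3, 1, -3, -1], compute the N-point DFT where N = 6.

X[k] = Σ(n=0 to 5) x[n] · ω_6^(nk)
where ω_6 = e^(-2πi/6)

Computing each X[k]:
X[0] = -5
X[1] = -5.0000-3.4641i
X[2] = 1.0000+6.9282i
X[3] = 1
X[4] = 1.0000-6.9282i
X[5] = -5.0000+3.4641i

X = [-5, -5.0000-3.4641i, 1.0000+6.9282i, 1, 1.0000-6.9282i, -5.0000+3.4641i]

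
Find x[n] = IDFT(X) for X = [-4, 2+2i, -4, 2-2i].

x[n] = (1/4) Σ(k=0 to 3) X[k] · e^(2πikn/4)

Computing each x[n]:
x[0] = -1
x[1] = -1
x[2] = -3
x[3] = 1

x = [-1, -1, -3, 1]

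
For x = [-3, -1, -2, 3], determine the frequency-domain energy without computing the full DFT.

Parseval: Σ|x[n]|² = (1/N)Σ|X[k]|², so Σ|X[k]|² = N·Σ|x[n]|² = 4·23.0000

Σ|X[k]|² = N·Σ|x[n]|² = 4·23.0000 = 92.0000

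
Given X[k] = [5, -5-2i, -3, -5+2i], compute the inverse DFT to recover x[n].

x[n] = (1/4) Σ(k=0 to 3) X[k] · e^(2πikn/4)

Computing each x[n]:
x[0] = -2
x[1] = 3
x[2] = 3
x[3] = 1

x = [-2, 3, 3, 1]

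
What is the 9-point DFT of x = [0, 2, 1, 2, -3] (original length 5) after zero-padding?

Original 5-point DFT: [2, -2.7361-4.1675i, 1.7361-3.8900i, 1.7361+3.8900i, -2.7361+4.1675i]
Zero-padded 9-point DFT provides frequency interpolation.

DFT_9([x, 0, ...]) = [2, 3.5248-2.9764i, -3.8905-2.5079i, 2.0000+1.7321i, -2.6343-4.7277i, -2.6343+4.7277i, 2.0000-1.7321i, -3.8905+2.5079i, 3.5248+2.9764i]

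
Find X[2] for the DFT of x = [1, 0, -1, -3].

X[2] = Σ(n=0 to 3) x[n] · ω_4^(2n) where ω_4 = e^(-2πi/4)
= (1)·ω_4^0 + (0)·ω_4^2 + (-1)·ω_4^4 + (-3)·ω_4^6

X[2] = 3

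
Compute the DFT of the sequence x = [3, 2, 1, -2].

X[k] = Σ(n=0 to 3) x[n] · ω_4^(nk)
where ω_4 = e^(-2πi/4)

Computing each X[k]:
X[0] = 4
X[1] = 2-4i
X[2] = 4
X[3] = 2+4i

X = [4, 2-4i, 4, 2+4i]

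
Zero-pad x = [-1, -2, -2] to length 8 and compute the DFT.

Original 3-point DFT: [-5, 1, 1]
Zero-padded 8-point DFT provides frequency interpolation.

DFT_8([x, 0, ...]) = [-5, -2.4142+3.4142i, 1+2i, 0.4142-0.5858i, -1, 0.4142+0.5858i, 1-2i, -2.4142-3.4142i]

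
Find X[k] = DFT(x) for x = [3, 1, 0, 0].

X[k] = Σ(n=0 to 3) x[n] · ω_4^(nk)
where ω_4 = e^(-2πi/4)

Computing each X[k]:
X[0] = 4
X[1] = 3-1i
X[2] = 2
X[3] = 3+1i

X = [4, 3-1i, 2, 3+1i]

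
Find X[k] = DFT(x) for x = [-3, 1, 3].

X[k] = Σ(n=0 to 2) x[n] · ω_3^(nk)
where ω_3 = e^(-2πi/3)

Computing each X[k]:
X[0] = 1
X[1] = -5.0000+1.7321i
X[2] = -5.0000-1.7321i

X = [1, -5.0000+1.7321i, -5.0000-1.7321i]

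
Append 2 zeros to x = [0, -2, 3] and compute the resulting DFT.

Original 3-point DFT: [1, -0.5000+4.3301i, -0.5000-4.3301i]
Zero-padded 5-point DFT provides frequency interpolation.

DFT_5([x, 0, ...]) = [1, -3.0451+0.1388i, 2.5451+4.0287i, 2.5451-4.0287i, -3.0451-0.1388i]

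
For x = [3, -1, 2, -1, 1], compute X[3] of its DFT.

X[3] = Σ(n=0 to 4) x[n] · ω_5^(3n) where ω_5 = e^(-2πi/5)
= (3)·ω_5^0 + (-1)·ω_5^3 + (2)·ω_5^6 + (-1)·ω_5^9 + (1)·ω_5^12

X[3] = 3.3090-4.0287i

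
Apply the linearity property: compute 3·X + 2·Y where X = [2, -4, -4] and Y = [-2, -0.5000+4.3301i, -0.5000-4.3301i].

By linearity: DFT(3x + 2y) = 3·DFT(x) + 2·DFT(y)
= 3·[2, -4, -4] + 2·[-2, -0.5000+4.3301i, -0.5000-4.3301i]

Computing element-wise:
Z[0] = 3·(2) + 2·(-2) = 2
Z[1] = 3·(-4) + 2·(-0.5000+4.3301i) = -13.0000+8.6602i
Z[2] = 3·(-4) + 2·(-0.5000-4.3301i) = -13.0000-8.6602i

DFT(3x + 2y) = 3·X + 2·Y = [2, -13.0000+8.6602i, -13.0000-8.6602i]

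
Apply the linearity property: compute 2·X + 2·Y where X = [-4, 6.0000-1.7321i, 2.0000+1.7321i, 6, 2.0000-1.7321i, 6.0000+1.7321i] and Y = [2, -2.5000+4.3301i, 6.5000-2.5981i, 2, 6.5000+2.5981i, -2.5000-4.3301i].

By linearity: DFT(2x + 2y) = 2·DFT(x) + 2·DFT(y)
= 2·[-4, 6.0000-1.7321i, 2.0000+1.7321i, 6, 2.0000-1.7321i, 6.0000+1.7321i] + 2·[2, -2.5000+4.3301i, 6.5000-2.5981i, 2, 6.5000+2.5981i, -2.5000-4.3301i]

Computing element-wise:
Z[0] = 2·(-4) + 2·(2) = -4
Z[1] = 2·(6.0000-1.7321i) + 2·(-2.5000+4.3301i) = 7.0000+5.1960i
Z[2] = 2·(2.0000+1.7321i) + 2·(6.5000-2.5981i) = 17.0000-1.7320i
Z[3] = 2·(6) + 2·(2) = 16
Z[4] = 2·(2.0000-1.7321i) + 2·(6.5000+2.5981i) = 17.0000+1.7320i
Z[5] = 2·(6.0000+1.7321i) + 2·(-2.5000-4.3301i) = 7.0000-5.1960i

DFT(2x + 2y) = 2·X + 2·Y = [-4, 7.0000+5.1960i, 17.0000-1.7320i, 16, 17.0000+1.7320i, 7.0000-5.1960i]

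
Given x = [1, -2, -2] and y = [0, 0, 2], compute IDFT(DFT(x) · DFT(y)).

(x ⊛ y)[n] = Σ(m=0 to 2) x[m] · y[(n-m) mod 3]

Computing each output sample:
(x ⊛ y)[0] = -4
(x ⊛ y)[1] = -4
(x ⊛ y)[2] = 2

x ⊛ y = [-4, -4, 2]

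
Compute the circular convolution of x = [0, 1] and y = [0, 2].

(x ⊛ y)[n] = Σ(m=0 to 1) x[m] · y[(n-m) mod 2]

Computing each output sample:
(x ⊛ y)[0] = 2
(x ⊛ y)[1] = 0

x ⊛ y = [2, 0]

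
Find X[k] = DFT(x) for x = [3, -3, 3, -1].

X[k] = Σ(n=0 to 3) x[n] · ω_4^(nk)
where ω_4 = e^(-2πi/4)

Computing each X[k]:
X[0] = 2
X[1] = 2i
X[2] = 10
X[3] = -2i

X = [2, 2i, 10, -2i]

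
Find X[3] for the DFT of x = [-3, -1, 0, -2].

X[3] = Σ(n=0 to 3) x[n] · ω_4^(3n) where ω_4 = e^(-2πi/4)
= (-3)·ω_4^0 + (-1)·ω_4^3 + (0)·ω_4^6 + (-2)·ω_4^9

X[3] = -3+1i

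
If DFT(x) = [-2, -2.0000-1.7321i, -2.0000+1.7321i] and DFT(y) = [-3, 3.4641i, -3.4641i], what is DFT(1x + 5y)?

By linearity: DFT(1x + 5y) = 1·DFT(x) + 5·DFT(y)
= 1·[-2, -2.0000-1.7321i, -2.0000+1.7321i] + 5·[-3, 3.4641i, -3.4641i]

Computing element-wise:
Z[0] = 1·(-2) + 5·(-3) = -17
Z[1] = 1·(-2.0000-1.7321i) + 5·(3.4641i) = -2.0000+15.5884i
Z[2] = 1·(-2.0000+1.7321i) + 5·(-3.4641i) = -2.0000-15.5884i

DFT(1x + 5y) = 1·X + 5·Y = [-17, -2.0000+15.5884i, -2.0000-15.5884i]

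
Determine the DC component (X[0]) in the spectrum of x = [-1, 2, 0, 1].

X[0] = Σ(n=0 to 3) x[n] · ω_4^0 = Σ x[n]
= (-1) + (2) + (0) + (1)

X[0] = 2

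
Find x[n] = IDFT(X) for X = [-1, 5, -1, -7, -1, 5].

x[n] = (1/6) Σ(k=0 to 5) X[k] · e^(2πikn/6)

Computing each x[n]:
x[0] = 0
x[1] = 2
x[2] = -2
x[3] = -1
x[4] = -2
x[5] = 2

x = [0, 2, -2, -1, -2, 2]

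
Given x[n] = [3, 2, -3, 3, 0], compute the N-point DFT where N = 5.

X[k] = Σ(n=0 to 4) x[n] · ω_5^(nk)
where ω_5 = e^(-2πi/5)

Computing each X[k]:
X[0] = 5
X[1] = 3.6180+1.6246i
X[2] = 1.3820-6.8819i
X[3] = 1.3820+6.8819i
X[4] = 3.6180-1.6246i

X = [5, 3.6180+1.6246i, 1.3820-6.8819i, 1.3820+6.8819i, 3.6180-1.6246i]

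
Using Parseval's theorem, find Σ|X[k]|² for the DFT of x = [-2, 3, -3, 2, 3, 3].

Parseval: Σ|x[n]|² = (1/N)Σ|X[k]|², so Σ|X[k]|² = N·Σ|x[n]|² = 6·44.0000

Σ|X[k]|² = N·Σ|x[n]|² = 6·44.0000 = 264.0000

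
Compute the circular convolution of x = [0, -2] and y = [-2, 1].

(x ⊛ y)[n] = Σ(m=0 to 1) x[m] · y[(n-m) mod 2]

Computing each output sample:
(x ⊛ y)[0] = -2
(x ⊛ y)[1] = 4

x ⊛ y = [-2, 4]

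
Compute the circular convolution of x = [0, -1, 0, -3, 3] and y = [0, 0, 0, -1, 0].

(x ⊛ y)[n] = Σ(m=0 to 4) x[m] · y[(n-m) mod 5]

Computing each output sample:
(x ⊛ y)[0] = 0
(x ⊛ y)[1] = 3
(x ⊛ y)[2] = -3
(x ⊛ y)[3] = 0
(x ⊛ y)[4] = 1

x ⊛ y = [0, 3, -3, 0, 1]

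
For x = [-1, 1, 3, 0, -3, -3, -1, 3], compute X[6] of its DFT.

X[6] = Σ(n=0 to 7) x[n] · ω_8^(6n) where ω_8 = e^(-2πi/8)
= (-1)·ω_8^0 + (1)·ω_8^6 + (3)·ω_8^12 + (0)·ω_8^18 + (-3)·ω_8^24 + (-3)·ω_8^30 + (-1)·ω_8^36 + (3)·ω_8^42

X[6] = -6-5i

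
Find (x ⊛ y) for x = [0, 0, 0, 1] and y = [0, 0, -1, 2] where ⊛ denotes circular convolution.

(x ⊛ y)[n] = Σ(m=0 to 3) x[m] · y[(n-m) mod 4]

Computing each output sample:
(x ⊛ y)[0] = 0
(x ⊛ y)[1] = -1
(x ⊛ y)[2] = 2
(x ⊛ y)[3] = 0

x ⊛ y = [0, -1, 2, 0]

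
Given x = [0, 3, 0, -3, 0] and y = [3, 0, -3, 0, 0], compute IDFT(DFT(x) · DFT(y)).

(x ⊛ y)[n] = Σ(m=0 to 4) x[m] · y[(n-m) mod 5]

Computing each output sample:
(x ⊛ y)[0] = 9
(x ⊛ y)[1] = 9
(x ⊛ y)[2] = 0
(x ⊛ y)[3] = -18
(x ⊛ y)[4] = 0

x ⊛ y = [9, 9, 0, -18, 0]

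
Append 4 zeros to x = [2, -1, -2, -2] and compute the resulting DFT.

Original 4-point DFT: [-3, 4-1i, 3, 4+1i]
Zero-padded 8-point DFT provides frequency interpolation.

DFT_8([x, 0, ...]) = [-3, 2.7071+4.1213i, 4-1i, 1.2929+0.1213i, 3, 1.2929-0.1213i, 4+1i, 2.7071-4.1213i]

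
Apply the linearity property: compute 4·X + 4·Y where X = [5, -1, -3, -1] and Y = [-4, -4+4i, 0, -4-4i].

By linearity: DFT(4x + 4y) = 4·DFT(x) + 4·DFT(y)
= 4·[5, -1, -3, -1] + 4·[-4, -4+4i, 0, -4-4i]

Computing element-wise:
Z[0] = 4·(5) + 4·(-4) = 4
Z[1] = 4·(-1) + 4·(-4+4i) = -20+16i
Z[2] = 4·(-3) + 4·(0) = -12
Z[3] = 4·(-1) + 4·(-4-4i) = -20-16i

DFT(4x + 4y) = 4·X + 4·Y = [4, -20+16i, -12, -20-16i]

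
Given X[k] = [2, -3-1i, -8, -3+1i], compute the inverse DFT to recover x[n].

x[n] = (1/4) Σ(k=0 to 3) X[k] · e^(2πikn/4)

Computing each x[n]:
x[0] = -3
x[1] = 3
x[2] = 0
x[3] = 2

x = [-3, 3, 0, 2]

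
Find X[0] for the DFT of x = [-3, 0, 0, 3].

X[0] = Σ(n=0 to 3) x[n] · ω_4^0 = Σ x[n]
= (-3) + (0) + (0) + (3)

X[0] = 0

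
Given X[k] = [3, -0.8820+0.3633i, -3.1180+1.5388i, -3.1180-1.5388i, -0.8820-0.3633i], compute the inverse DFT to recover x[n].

x[n] = (1/5) Σ(k=0 to 4) X[k] · e^(2πikn/5)

Computing each x[n]:
x[0] = -1
x[1] = 1
x[2] = 1
x[3] = 0
x[4] = 2

x = [-1, 1, 1, 0, 2]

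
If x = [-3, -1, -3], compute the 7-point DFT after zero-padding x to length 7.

Original 3-point DFT: [-7, -1.0000-1.7321i, -1.0000+1.7321i]
Zero-padded 7-point DFT provides frequency interpolation.

DFT_7([x, 0, ...]) = [-7, -2.9559+3.7066i, -0.0746-0.3267i, -3.9695-1.9116i, -3.9695+1.9116i, -0.0746+0.3267i, -2.9559-3.7066i]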